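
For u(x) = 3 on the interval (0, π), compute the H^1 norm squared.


||u||_{H^1(0,π)}^2 = 9*π

u'(x) = 0.
Expand u² and (u')² and integrate term by term on (0, π), using: for integers n ≥ 1, ∫_0^π sin²(nx) dx = ∫_0^π cos²(nx) dx = π/2; for n ≠ n', ∫_0^π sin(nx)sin(n'x) dx = ∫_0^π cos(nx)cos(n'x) dx = 0; and by product-to-sum, ∫_0^π sin(nx)cos(n'x) dx = ½∫_0^π [sin((n+n')x) + sin((n−n')x)] dx, which is 0 when n+n' is even and 2n/(n²−n'²) when n+n' is odd (it need not vanish on (0, π)). For the constant mode: ∫_0^π 1 dx = π, ∫_0^π cos(nx) dx = 0, ∫_0^π sin(nx) dx = (1−(−1)^n)/n.
  u² squared terms: (3)²·∫1 dx = 9·π = 9*π.
  So ∫_0^π u² dx = 9*π.
  u' ≡ 0, so ∫_0^π (u')² dx = 0.
||u||_{H^1}^2 = (9*π) + (0) = 9*π.


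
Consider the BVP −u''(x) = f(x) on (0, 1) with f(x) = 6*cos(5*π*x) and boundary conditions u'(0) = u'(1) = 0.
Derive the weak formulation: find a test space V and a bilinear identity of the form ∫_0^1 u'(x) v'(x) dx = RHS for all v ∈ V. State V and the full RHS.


V = H^1(0, 1) (no boundary constraint on v; u is determined up to an additive constant); weak form: ∫_0^1 u'v' dx = ∫_0^1 (6*cos(5*π*x)) v dx for all v ∈ V.

Multiply both sides by a test function v and integrate from 0 to 1:
  ∫_0^1 −u''(x) v(x) dx = ∫_0^1 f(x) v(x) dx.
Integrate the LHS by parts once:
  ∫_0^1 −u'' v dx = −[u'(x) v(x)]_0^1 + ∫_0^1 u'(x) v'(x) dx.
Thus ∫_0^1 u'(x) v'(x) dx = ∫_0^1 f(x) v(x) dx + [u'(x) v(x)]_0^1.
Choose V so that boundary terms are either known or forced to vanish.
u has homogeneous Neumann: u'(0) = u'(1) = 0. So [u' v]_0^1 = 0·v(1) − 0·v(0) = 0 for any v; take V = H^1(0, 1).
Weak formulation: find u (satisfying any essential BC) such that ∫_0^1 u'(x) v'(x) dx = ∫_0^1 f v dx for all v ∈ V (homogeneous Neumann, so boundary terms vanish).
Substituting f(x) = 6*cos(5*π*x), the right-hand side is ∫_0^1 (6*cos(5*π*x)) v dx.
Compatibility check (pure Neumann): taking v ≡ 1 ∈ V gives 0 = ∫_0^1 f dx + (0) − (0), i.e. ∫_0^1 f dx must equal u'(0) − u'(1) = 0. Indeed ∫_0^1 (6*cos(5*π*x)) dx = 0, so the data are compatible. The solution is then unique only up to an additive constant (fix it e.g. by requiring ∫_0^1 u dx = 0).


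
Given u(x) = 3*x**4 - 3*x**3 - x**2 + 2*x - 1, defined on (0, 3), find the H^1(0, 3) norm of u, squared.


||u||_{H^1}^2 = 580737/20

The H^1 norm (squared) on an interval (0, L) is
  ||u||_{H^1}^2 = ∫_0^L u(x)^2 dx + ∫_0^L u'(x)^2 dx.
Compute u'(x) = 12*x**3 - 9*x**2 - 2*x + 2.
Then u(x)^2 = 9*x**8 - 18*x**7 + 3*x**6 + 18*x**5 - 17*x**4 + 2*x**3 + 6*x**2 - 4*x + 1 and u'(x)^2 = 144*x**6 - 216*x**5 + 33*x**4 + 84*x**3 - 32*x**2 - 8*x + 4.
Integrate each monomial from 0 to 3 using ∫_0^3 c·x^n dx = c·3^(n+1)/(n+1):
  ∫_0^3 u(x)^2 dx = ∫_0^3 (9*x^8 - 18*x^7 + 3*x^6 + 18*x^5 - 17*x^4 + 2*x^3 + 6*x^2 - 4*x + 1) dx. Term by term:
    ∫_0^3 9*x^8 dx = 19683;  ∫_0^3 -18*x^7 dx = -59049/4;  ∫_0^3 3*x^6 dx = 6561/7;
    ∫_0^3 18*x^5 dx = 2187;  ∫_0^3 -17*x^4 dx = -4131/5;  ∫_0^3 2*x^3 dx = 81/2;
    ∫_0^3 6*x^2 dx = 54;  ∫_0^3 -4*x dx = -18;  ∫_0^3 1 dx = 3.
  Sum: 19683 − 59049/4 + 6561/7 + 2187 − 4131/5 + 81/2 + 54 − 18 + 3 = 1021767/140.
  ∫_0^3 u'(x)^2 dx = ∫_0^3 (144*x^6 - 216*x^5 + 33*x^4 + 84*x^3 - 32*x^2 - 8*x + 4) dx. Term by term:
    ∫_0^3 144*x^6 dx = 314928/7;  ∫_0^3 -216*x^5 dx = -26244;  ∫_0^3 33*x^4 dx = 8019/5;
    ∫_0^3 84*x^3 dx = 1701;  ∫_0^3 -32*x^2 dx = -288;  ∫_0^3 -8*x dx = -36;
    ∫_0^3 4 dx = 12.
  Sum: 314928/7 − 26244 + 8019/5 + 1701 − 288 − 36 + 12 = 760848/35.
Adding: ||u||_{H^1}^2 = 1021767/140 + 760848/35 = 580737/20.


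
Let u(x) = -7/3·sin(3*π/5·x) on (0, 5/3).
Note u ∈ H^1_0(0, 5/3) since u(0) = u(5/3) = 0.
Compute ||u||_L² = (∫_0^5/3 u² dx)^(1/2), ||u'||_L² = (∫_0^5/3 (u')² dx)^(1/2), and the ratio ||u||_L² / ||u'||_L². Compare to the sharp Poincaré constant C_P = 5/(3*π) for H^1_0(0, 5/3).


||u||_L² / ||u'||_L² = 5/(3*π) = C_P.

u(x) = -7/3·sin(3*π/5·x), so u'(x) = -7*π*cos(3*π*x/5)/5.
Writing u(x) = A·sin(kπx/L) with A = -7/3 and k = 1, use ∫_0^L sin²(kπx/L) dx = L/2 and ∫_0^L cos²(kπx/L) dx = L/2.
u² = 49/9·sin²(3*π/5·x) and (u')² = 49*π^2/25·cos²(3*π/5·x), and each of sin², cos² integrates to L/2 = 5/6 over (0, 5/3).
∫_0^5/3 u² dx = 245/54, so ||u||_L² = 7*sqrt(30)/18.
∫_0^5/3 (u')² dx = 49*π^2/30, so ||u'||_L² = 7*sqrt(30)*π/30.
Ratio ||u||_L² / ||u'||_L² = 5/(3*π).
Sharp Poincaré constant on H^1_0(0, 5/3) is C_P = L/π = 5/(3*π), achieved by sin(3*π/5·x).
This is the k = 1 eigenfunction (up to amplitude), so the ratio equals the sharp Poincaré constant exactly.


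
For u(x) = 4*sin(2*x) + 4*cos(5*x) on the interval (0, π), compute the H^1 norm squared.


||u||_{H^1(0,π)}^2 = -3328/21 + 248*π

u'(x) = -20*sin(5*x) + 8*cos(2*x).
Expand u² and (u')² and integrate term by term on (0, π), using: for integers n ≥ 1, ∫_0^π sin²(nx) dx = ∫_0^π cos²(nx) dx = π/2; for n ≠ n', ∫_0^π sin(nx)sin(n'x) dx = ∫_0^π cos(nx)cos(n'x) dx = 0; and by product-to-sum, ∫_0^π sin(nx)cos(n'x) dx = ½∫_0^π [sin((n+n')x) + sin((n−n')x)] dx, which is 0 when n+n' is even and 2n/(n²−n'²) when n+n' is odd (it need not vanish on (0, π)).
  u² squared terms: (4)²·∫cos(5x)² dx = 16·π/2 = 8*π;  (4)²·∫sin(2x)² dx = 16·π/2 = 8*π.
  u² cross terms: 2·(4)·(4)·∫cos(5x)·sin(2x) dx = 32·(-4/21) = -128/21.
  So ∫_0^π u² dx = 8*π + 8*π − 128/21 = -128/21 + 16*π.
  (u')² squared terms: (-20)²·∫sin(5x)² dx = 400·π/2 = 200*π;  (8)²·∫cos(2x)² dx = 64·π/2 = 32*π.
  (u')² cross terms: 2·(-20)·(8)·∫sin(5x)·cos(2x) dx = -320·(10/21) = -3200/21.
  So ∫_0^π (u')² dx = 200*π + 32*π − 3200/21 = -3200/21 + 232*π.
||u||_{H^1}^2 = (-128/21 + 16*π) + (-3200/21 + 232*π) = -3328/21 + 248*π.


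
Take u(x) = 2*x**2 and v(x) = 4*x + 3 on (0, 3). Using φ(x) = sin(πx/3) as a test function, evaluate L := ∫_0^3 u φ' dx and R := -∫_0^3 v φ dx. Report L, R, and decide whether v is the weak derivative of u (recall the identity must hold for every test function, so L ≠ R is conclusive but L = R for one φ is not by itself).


LHS = -36/π, RHS = -54/π. No, v is not the weak derivative of u.

u(x) = 2*x**2, classical derivative u'(x) = 4*x.
φ(x) = sin(πx/3), so φ'(x) = π*cos(π*x/3)/3.
Note φ(0) = φ(3) = 0, so the boundary term u·φ vanishes.
LHS = ∫_0^3 u(x) φ'(x) dx = ∫_0^3 (2*π*x^2*cos(π*x/3)/3) dx. Term by term:
  ∫_0^3 2*π*x^2*cos(π*x/3)/3 dx = -36/π.
So LHS = -36/π.
∫_0^3 v(x) φ(x) dx = ∫_0^3 (4*x*sin(π*x/3) + 3*sin(π*x/3)) dx. Term by term:
  ∫_0^3 3*sin(π*x/3) dx = 18/π;  ∫_0^3 4*x*sin(π*x/3) dx = 36/π.
Sum: 18/π + 36/π = 54/π.
So RHS = -∫_0^3 v(x) φ(x) dx = -54/π.
LHS − RHS = 18/π ≠ 0, so the identity fails.
(For a valid weak derivative the identity must hold for EVERY test function, in particular this one. The failure shows v is NOT the weak derivative of u.)
Correct weak derivative would be u'(x) = 4*x.


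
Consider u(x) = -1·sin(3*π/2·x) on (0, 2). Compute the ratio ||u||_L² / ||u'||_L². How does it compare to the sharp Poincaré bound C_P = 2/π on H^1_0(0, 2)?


||u||_L² / ||u'||_L² = 2/(3*π) < C_P = 2/π.

u(x) = -1·sin(3*π/2·x), so u'(x) = -3*π*cos(3*π*x/2)/2.
Writing u(x) = A·sin(kπx/L) with A = -1 and k = 3, use ∫_0^L sin²(kπx/L) dx = L/2 and ∫_0^L cos²(kπx/L) dx = L/2.
u² = 1·sin²(3*π/2·x) and (u')² = 9*π^2/4·cos²(3*π/2·x), and each of sin², cos² integrates to L/2 = 1 over (0, 2).
∫_0^2 u² dx = 1, so ||u||_L² = 1.
∫_0^2 (u')² dx = 9*π^2/4, so ||u'||_L² = 3*π/2.
Ratio ||u||_L² / ||u'||_L² = 2/(3*π).
Sharp Poincaré constant on H^1_0(0, 2) is C_P = L/π = 2/π, achieved by sin(π/2·x).
This is the k = 3 harmonic; the ratio L/(kπ) is strictly less than C_P = L/π, consistent with the sharp inequality ||u||_L² ≤ C_P ||u'||_L².


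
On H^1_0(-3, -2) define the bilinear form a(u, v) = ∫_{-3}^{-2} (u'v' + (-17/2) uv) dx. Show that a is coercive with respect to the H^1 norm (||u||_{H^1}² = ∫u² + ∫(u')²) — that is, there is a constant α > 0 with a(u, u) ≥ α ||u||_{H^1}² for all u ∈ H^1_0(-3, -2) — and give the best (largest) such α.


α = (-17/2 + π^2)/(1 + π^2)

Coercivity of a(·,·) on H^1_0(-3, -2) means a(u, u) ≥ α ||u||_{H^1}² for every u ∈ H^1_0.
The interval has length L = 1, and Poincaré/coercivity depend only on L. Here a(u, u) = ∫(u')² + (-17/2)·∫u².
Here c = -17/2 < 0 with |c| < (π/L)² = π^2, so coercivity still holds. The condition a(u,u) ≥ α||u||_{H^1}² reads (1−α)∫(u')² ≥ (α−c)∫u². Any admissible α is ≤ 1 (rapidly oscillating u have ∫u²/∫(u')² → 0), and α = 1 would force 0 ≥ (1−c)∫u², impossible since c < 1; so 1−α > 0. By the sharp Poincaré inequality on H^1_0 of an interval of length L, ∫(u')² ≥ (π/L)²∫u² with equality for the first sine mode sin(π(x−x₀)/L) (x₀ the left endpoint), so the inequality holds for all u iff (1−α)(π/L)² ≥ α − c, i.e. α ≤ ((π/L)² + c)/((π/L)² + 1) = (1 + c(L/π)²)/(1 + (L/π)²). (Direct route, valid since c ≤ 0: Poincaré gives c∫u² ≥ c(L/π)²∫(u')², so a(u,u) ≥ (1 + c(L/π)²)∫(u')², while ||u||_{H^1}² ≤ (1 + (L/π)²)∫(u')²; dividing yields the same α.) With (π/L)² = π^2 and c = -17/2, the largest admissible constant is α = ((π/L)² + c)/((π/L)² + 1).
Simplifying, α = (-17/2 + π^2)/(1 + π^2).


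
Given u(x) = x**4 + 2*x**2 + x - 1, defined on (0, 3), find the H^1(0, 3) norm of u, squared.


||u||_{H^1}^2 = 375339/35

The H^1 norm (squared) on an interval (0, L) is
  ||u||_{H^1}^2 = ∫_0^L u(x)^2 dx + ∫_0^L u'(x)^2 dx.
Compute u'(x) = 4*x**3 + 4*x + 1.
Then u(x)^2 = x**8 + 4*x**6 + 2*x**5 + 2*x**4 + 4*x**3 - 3*x**2 - 2*x + 1 and u'(x)^2 = 16*x**6 + 32*x**4 + 8*x**3 + 16*x**2 + 8*x + 1.
Integrate each monomial from 0 to 3 using ∫_0^3 c·x^n dx = c·3^(n+1)/(n+1):
  ∫_0^3 u(x)^2 dx = ∫_0^3 (x^8 + 4*x^6 + 2*x^5 + 2*x^4 + 4*x^3 - 3*x^2 - 2*x + 1) dx. Term by term:
    ∫_0^3 x^8 dx = 2187;  ∫_0^3 4*x^6 dx = 8748/7;  ∫_0^3 2*x^5 dx = 243;
    ∫_0^3 2*x^4 dx = 486/5;  ∫_0^3 4*x^3 dx = 81;  ∫_0^3 -3*x^2 dx = -27;
    ∫_0^3 -2*x dx = -9;  ∫_0^3 1 dx = 3.
  Sum: 2187 + 8748/7 + 243 + 486/5 + 81 − 27 − 9 + 3 = 133872/35.
  ∫_0^3 u'(x)^2 dx = ∫_0^3 (16*x^6 + 32*x^4 + 8*x^3 + 16*x^2 + 8*x + 1) dx. Term by term:
    ∫_0^3 16*x^6 dx = 34992/7;  ∫_0^3 32*x^4 dx = 7776/5;  ∫_0^3 8*x^3 dx = 162;
    ∫_0^3 16*x^2 dx = 144;  ∫_0^3 8*x dx = 36;  ∫_0^3 1 dx = 3.
  Sum: 34992/7 + 7776/5 + 162 + 144 + 36 + 3 = 241467/35.
Adding: ||u||_{H^1}^2 = 133872/35 + 241467/35 = 375339/35.


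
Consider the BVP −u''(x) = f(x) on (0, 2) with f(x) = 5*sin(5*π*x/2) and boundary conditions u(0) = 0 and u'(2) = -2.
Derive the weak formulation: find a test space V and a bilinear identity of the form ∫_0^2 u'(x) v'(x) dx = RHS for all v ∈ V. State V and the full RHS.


V = {v ∈ H^1(0, 2) : v(0) = 0} (test functions vanish at x = 0 where u is specified); weak form: ∫_0^2 u'v' dx = ∫_0^2 (5*sin(5*π*x/2)) v dx − 2·v(2) for all v ∈ V.

Multiply both sides by a test function v and integrate from 0 to 2:
  ∫_0^2 −u''(x) v(x) dx = ∫_0^2 f(x) v(x) dx.
Integrate the LHS by parts once:
  ∫_0^2 −u'' v dx = −[u'(x) v(x)]_0^2 + ∫_0^2 u'(x) v'(x) dx.
Thus ∫_0^2 u'(x) v'(x) dx = ∫_0^2 f(x) v(x) dx + [u'(x) v(x)]_0^2.
Choose V so that boundary terms are either known or forced to vanish.
Mixed BC: u(0) = 0 (Dirichlet) and u'(2) = -2 (Neumann). Define V = {v ∈ H^1(0, 2) : v(0) = 0}. Then [u' v]_0^2 = u'(2)·v(2) − u'(0)·0 = − 2·v(2).
Weak formulation: find u (satisfying any essential BC) such that ∫_0^2 u'(x) v'(x) dx = ∫_0^2 f v dx − 2·v(2) for all v ∈ V (Dirichlet at 0 absorbed into V; Neumann datum at x = 2 contributes the boundary term).
Substituting f(x) = 5*sin(5*π*x/2), the right-hand side is ∫_0^2 (5*sin(5*π*x/2)) v dx − 2·v(2).


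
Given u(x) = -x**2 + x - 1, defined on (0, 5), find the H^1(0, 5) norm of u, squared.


||u||_{H^1}^2 = 3235/6

The H^1 norm (squared) on an interval (0, L) is
  ||u||_{H^1}^2 = ∫_0^L u(x)^2 dx + ∫_0^L u'(x)^2 dx.
Compute u'(x) = 1 - 2*x.
Then u(x)^2 = x**4 - 2*x**3 + 3*x**2 - 2*x + 1 and u'(x)^2 = 4*x**2 - 4*x + 1.
Integrate each monomial from 0 to 5 using ∫_0^5 c·x^n dx = c·5^(n+1)/(n+1):
  ∫_0^5 u(x)^2 dx = ∫_0^5 (x^4 - 2*x^3 + 3*x^2 - 2*x + 1) dx. Term by term:
    ∫_0^5 x^4 dx = 625;  ∫_0^5 -2*x^3 dx = -625/2;  ∫_0^5 3*x^2 dx = 125;
    ∫_0^5 -2*x dx = -25;  ∫_0^5 1 dx = 5.
  Sum: 625 − 625/2 + 125 − 25 + 5 = 835/2.
  ∫_0^5 u'(x)^2 dx = ∫_0^5 (4*x^2 - 4*x + 1) dx. Term by term:
    ∫_0^5 4*x^2 dx = 500/3;  ∫_0^5 -4*x dx = -50;  ∫_0^5 1 dx = 5.
  Sum: 500/3 − 50 + 5 = 365/3.
Adding: ||u||_{H^1}^2 = 835/2 + 365/3 = 3235/6.


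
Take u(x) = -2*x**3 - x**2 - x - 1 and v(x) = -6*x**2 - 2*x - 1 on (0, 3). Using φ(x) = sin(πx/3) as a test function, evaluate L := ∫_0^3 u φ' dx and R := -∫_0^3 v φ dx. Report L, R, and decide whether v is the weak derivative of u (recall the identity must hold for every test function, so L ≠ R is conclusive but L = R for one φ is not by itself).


LHS = -648/π^3 + 186/π, RHS = -648/π^3 + 186/π. Yes, v = u' weakly.

u(x) = -2*x**3 - x**2 - x - 1, classical derivative u'(x) = -6*x**2 - 2*x - 1.
φ(x) = sin(πx/3), so φ'(x) = π*cos(π*x/3)/3.
Note φ(0) = φ(3) = 0, so the boundary term u·φ vanishes.
LHS = ∫_0^3 u(x) φ'(x) dx = ∫_0^3 (-2*π*x^3*cos(π*x/3)/3 - π*x^2*cos(π*x/3)/3 - π*x*cos(π*x/3)/3 - π*cos(π*x/3)/3) dx. Term by term:
  ∫_0^3 -π*cos(π*x/3)/3 dx = 0;  ∫_0^3 -2*π*x^3*cos(π*x/3)/3 dx = -648/π^3 + 162/π;  ∫_0^3 -π*x*cos(π*x/3)/3 dx = 6/π;
  ∫_0^3 -π*x^2*cos(π*x/3)/3 dx = 18/π.
Sum: 0 + -648/π^3 + 162/π + 6/π + 18/π = -648/π^3 + 186/π.
So LHS = -648/π^3 + 186/π.
∫_0^3 v(x) φ(x) dx = ∫_0^3 (-6*x^2*sin(π*x/3) - 2*x*sin(π*x/3) - sin(π*x/3)) dx. Term by term:
  ∫_0^3 -sin(π*x/3) dx = -6/π;  ∫_0^3 -6*x^2*sin(π*x/3) dx = -162/π + 648/π^3;  ∫_0^3 -2*x*sin(π*x/3) dx = -18/π.
Sum: -6/π + -162/π + 648/π^3 − 18/π = -186/π + 648/π^3.
So RHS = -∫_0^3 v(x) φ(x) dx = -648/π^3 + 186/π.
LHS = RHS, so the identity holds for this test φ.
Moreover u is smooth here and v(x) = u'(x) = -6*x**2 - 2*x - 1 pointwise, so the identity holds for every test function. Hence v is the weak derivative of u.


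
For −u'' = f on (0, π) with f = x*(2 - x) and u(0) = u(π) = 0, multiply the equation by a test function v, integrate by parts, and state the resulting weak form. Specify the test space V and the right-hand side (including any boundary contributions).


V = H^1_0(0, π) (so v(0) = v(π) = 0); weak form: ∫_0^π u'v' dx = ∫_0^π (x*(2 - x)) v dx for all v ∈ V.

Multiply both sides by a test function v and integrate from 0 to π:
  ∫_0^π −u''(x) v(x) dx = ∫_0^π f(x) v(x) dx.
Integrate the LHS by parts once:
  ∫_0^π −u'' v dx = −[u'(x) v(x)]_0^π + ∫_0^π u'(x) v'(x) dx.
Thus ∫_0^π u'(x) v'(x) dx = ∫_0^π f(x) v(x) dx + [u'(x) v(x)]_0^π.
Choose V so that boundary terms are either known or forced to vanish.
u is Dirichlet: u(0) = u(π) = 0. Let V = H^1_0(0, π); then v(0) = v(π) = 0, and [u' v]_0^π = 0.
Weak formulation: find u (satisfying any essential BC) such that ∫_0^π u'(x) v'(x) dx = ∫_0^π f v dx for all v ∈ V.
Substituting f(x) = x*(2 - x), the right-hand side is ∫_0^π (x*(2 - x)) v dx.


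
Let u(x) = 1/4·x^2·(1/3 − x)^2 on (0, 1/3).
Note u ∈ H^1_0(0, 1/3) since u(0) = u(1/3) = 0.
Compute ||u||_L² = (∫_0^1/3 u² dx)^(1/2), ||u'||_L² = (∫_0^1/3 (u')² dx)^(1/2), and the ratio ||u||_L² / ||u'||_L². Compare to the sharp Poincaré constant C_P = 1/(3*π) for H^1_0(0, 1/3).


||u||_L² / ||u'||_L² = sqrt(3)/18 < C_P = 1/(3*π).

u(x) = 1/4·x^2·(1/3 − x)^2, so u'(x) = x*(x^2 - x/2 + 1/18).
u(x) = 1/4·x^2·(1/3 − x)^2 vanishes at x = 0 and x = 1/3, so u ∈ H^1_0(0, 1/3). Differentiate via the product rule and integrate the resulting polynomials term by term.
  ∫_0^1/3 u² dx = ∫_0^1/3 (x^8/16 - x^7/12 + x^6/24 - x^5/108 + x^4/1296) dx. Term by term:
    ∫_0^1/3 x^8/16 dx = 1/2834352;  ∫_0^1/3 -x^7/12 dx = -1/629856;  ∫_0^1/3 x^6/24 dx = 1/367416;
    ∫_0^1/3 -x^5/108 dx = -1/472392;  ∫_0^1/3 x^4/1296 dx = 1/1574640.
  Sum: 1/2834352 − 1/629856 + 1/367416 − 1/472392 + 1/1574640 = 1/198404640.
  ∫_0^1/3 (u')² dx = ∫_0^1/3 (x^6 - x^5 + 13*x^4/36 - x^3/18 + x^2/324) dx. Term by term:
    ∫_0^1/3 x^6 dx = 1/15309;  ∫_0^1/3 -x^5 dx = -1/4374;  ∫_0^1/3 13*x^4/36 dx = 13/43740;
    ∫_0^1/3 -x^3/18 dx = -1/5832;  ∫_0^1/3 x^2/324 dx = 1/26244.
  Sum: 1/15309 − 1/4374 + 13/43740 − 1/5832 + 1/26244 = 1/1837080.
∫_0^1/3 u² dx = 1/198404640, so ||u||_L² = sqrt(210)/204120.
∫_0^1/3 (u')² dx = 1/1837080, so ||u'||_L² = sqrt(70)/11340.
Ratio ||u||_L² / ||u'||_L² = sqrt(3)/18.
Sharp Poincaré constant on H^1_0(0, 1/3) is C_P = L/π = 1/(3*π), achieved by sin(3*π·x).
A polynomial bump cannot attain the sharp Poincaré constant (only the first sine eigenfunction does), so the ratio is strictly less than C_P, consistent with ||u||_L² ≤ C_P ||u'||_L².


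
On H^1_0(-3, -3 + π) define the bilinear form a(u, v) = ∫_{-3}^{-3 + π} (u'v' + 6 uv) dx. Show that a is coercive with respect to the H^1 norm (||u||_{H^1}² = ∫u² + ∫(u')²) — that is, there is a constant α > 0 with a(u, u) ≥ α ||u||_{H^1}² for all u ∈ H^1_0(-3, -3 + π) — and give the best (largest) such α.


α = 1

Coercivity of a(·,·) on H^1_0(-3, -3 + π) means a(u, u) ≥ α ||u||_{H^1}² for every u ∈ H^1_0.
The interval has length L = π, and Poincaré/coercivity depend only on L. Here a(u, u) = ∫(u')² + (6)·∫u².
Here c = 6 ≥ 1, so a(u,u) = ∫(u')² + c∫u² ≥ ∫(u')² + ∫u² = ||u||_{H^1}², i.e. α = 1 works. No larger α is possible: a(u,u) ≥ α||u||_{H^1}² means (1−α)∫(u')² ≥ (α−c)∫u², and for the modes u_n = sin(nπ(x−x₀)/L) (x₀ the left endpoint) one has ∫u_n²/∫(u_n')² = (L/(nπ))² → 0, so a(u_n,u_n)/||u_n||_{H^1}² → 1. Hence the optimal constant is α = 1.
Therefore α = 1.


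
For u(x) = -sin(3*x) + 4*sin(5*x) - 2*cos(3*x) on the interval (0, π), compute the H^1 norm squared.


||u||_{H^1(0,π)}^2 = 233*π

u'(x) = 6*sin(3*x) - 3*cos(3*x) + 20*cos(5*x).
Expand u² and (u')² and integrate term by term on (0, π), using: for integers n ≥ 1, ∫_0^π sin²(nx) dx = ∫_0^π cos²(nx) dx = π/2; for n ≠ n', ∫_0^π sin(nx)sin(n'x) dx = ∫_0^π cos(nx)cos(n'x) dx = 0; and by product-to-sum, ∫_0^π sin(nx)cos(n'x) dx = ½∫_0^π [sin((n+n')x) + sin((n−n')x)] dx, which is 0 when n+n' is even and 2n/(n²−n'²) when n+n' is odd (it need not vanish on (0, π)).
  u² squared terms: (-1)²·∫sin(3x)² dx = 1·π/2 = π/2;  (-2)²·∫cos(3x)² dx = 4·π/2 = 2*π;  (4)²·∫sin(5x)² dx = 16·π/2 = 8*π.
  u² cross terms: 2·(-1)·(-2)·∫sin(3x)·cos(3x) dx = 4·(0) = 0;  2·(-1)·(4)·∫sin(3x)·sin(5x) dx = -8·(0) = 0;  2·(-2)·(4)·∫cos(3x)·sin(5x) dx = -16·(0) = 0.
  So ∫_0^π u² dx = π/2 + 2*π + 8*π + 0 + 0 + 0 = 21*π/2.
  (u')² squared terms: (-3)²·∫cos(3x)² dx = 9·π/2 = 9*π/2;  (6)²·∫sin(3x)² dx = 36·π/2 = 18*π;  (20)²·∫cos(5x)² dx = 400·π/2 = 200*π.
  (u')² cross terms: 2·(-3)·(6)·∫cos(3x)·sin(3x) dx = -36·(0) = 0;  2·(-3)·(20)·∫cos(3x)·cos(5x) dx = -120·(0) = 0;  2·(6)·(20)·∫sin(3x)·cos(5x) dx = 240·(0) = 0.
  So ∫_0^π (u')² dx = 9*π/2 + 18*π + 200*π + 0 + 0 + 0 = 445*π/2.
||u||_{H^1}^2 = (21*π/2) + (445*π/2) = 233*π.


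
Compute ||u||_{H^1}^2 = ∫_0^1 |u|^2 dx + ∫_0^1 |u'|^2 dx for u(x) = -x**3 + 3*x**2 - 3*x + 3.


||u||_{H^1}^2 = 243/35

The H^1 norm (squared) on an interval (0, L) is
  ||u||_{H^1}^2 = ∫_0^L u(x)^2 dx + ∫_0^L u'(x)^2 dx.
Compute u'(x) = -3*x**2 + 6*x - 3.
Then u(x)^2 = x**6 - 6*x**5 + 15*x**4 - 24*x**3 + 27*x**2 - 18*x + 9 and u'(x)^2 = 9*x**4 - 36*x**3 + 54*x**2 - 36*x + 9.
Integrate each monomial from 0 to 1 using ∫_0^1 c·x^n dx = c·1^(n+1)/(n+1):
  ∫_0^1 u(x)^2 dx = ∫_0^1 (x^6 - 6*x^5 + 15*x^4 - 24*x^3 + 27*x^2 - 18*x + 9) dx. Term by term:
    ∫_0^1 x^6 dx = 1/7;  ∫_0^1 -6*x^5 dx = -1;  ∫_0^1 15*x^4 dx = 3;
    ∫_0^1 -24*x^3 dx = -6;  ∫_0^1 27*x^2 dx = 9;  ∫_0^1 -18*x dx = -9;
    ∫_0^1 9 dx = 9.
  Sum: 1/7 − 1 + 3 − 6 + 9 − 9 + 9 = 36/7.
  ∫_0^1 u'(x)^2 dx = ∫_0^1 (9*x^4 - 36*x^3 + 54*x^2 - 36*x + 9) dx. Term by term:
    ∫_0^1 9*x^4 dx = 9/5;  ∫_0^1 -36*x^3 dx = -9;  ∫_0^1 54*x^2 dx = 18;
    ∫_0^1 -36*x dx = -18;  ∫_0^1 9 dx = 9.
  Sum: 9/5 − 9 + 18 − 18 + 9 = 9/5.
Adding: ||u||_{H^1}^2 = 36/7 + 9/5 = 243/35.


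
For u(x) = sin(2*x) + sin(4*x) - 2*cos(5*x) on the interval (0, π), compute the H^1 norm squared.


||u||_{H^1(0,π)}^2 = 7072/63 + 63*π

u'(x) = 10*sin(5*x) + 2*cos(2*x) + 4*cos(4*x).
Expand u² and (u')² and integrate term by term on (0, π), using: for integers n ≥ 1, ∫_0^π sin²(nx) dx = ∫_0^π cos²(nx) dx = π/2; for n ≠ n', ∫_0^π sin(nx)sin(n'x) dx = ∫_0^π cos(nx)cos(n'x) dx = 0; and by product-to-sum, ∫_0^π sin(nx)cos(n'x) dx = ½∫_0^π [sin((n+n')x) + sin((n−n')x)] dx, which is 0 when n+n' is even and 2n/(n²−n'²) when n+n' is odd (it need not vanish on (0, π)).
  u² squared terms: (-2)²·∫cos(5x)² dx = 4·π/2 = 2*π;  (1)²·∫sin(2x)² dx = 1·π/2 = π/2;  (1)²·∫sin(4x)² dx = 1·π/2 = π/2.
  u² cross terms: 2·(-2)·(1)·∫cos(5x)·sin(2x) dx = -4·(-4/21) = 16/21;  2·(-2)·(1)·∫cos(5x)·sin(4x) dx = -4·(-8/9) = 32/9;  2·(1)·(1)·∫sin(2x)·sin(4x) dx = 2·(0) = 0.
  So ∫_0^π u² dx = 2*π + π/2 + π/2 + 16/21 + 32/9 + 0 = 272/63 + 3*π.
  (u')² squared terms: (2)²·∫cos(2x)² dx = 4·π/2 = 2*π;  (4)²·∫cos(4x)² dx = 16·π/2 = 8*π;  (10)²·∫sin(5x)² dx = 100·π/2 = 50*π.
  (u')² cross terms: 2·(2)·(4)·∫cos(2x)·cos(4x) dx = 16·(0) = 0;  2·(2)·(10)·∫cos(2x)·sin(5x) dx = 40·(10/21) = 400/21;  2·(4)·(10)·∫cos(4x)·sin(5x) dx = 80·(10/9) = 800/9.
  So ∫_0^π (u')² dx = 2*π + 8*π + 50*π + 0 + 400/21 + 800/9 = 6800/63 + 60*π.
||u||_{H^1}^2 = (272/63 + 3*π) + (6800/63 + 60*π) = 7072/63 + 63*π.


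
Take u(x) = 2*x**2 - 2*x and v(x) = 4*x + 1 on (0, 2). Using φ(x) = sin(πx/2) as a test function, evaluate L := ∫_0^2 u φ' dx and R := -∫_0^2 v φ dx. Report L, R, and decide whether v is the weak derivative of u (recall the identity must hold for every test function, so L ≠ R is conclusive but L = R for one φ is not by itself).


LHS = -8/π, RHS = -20/π. No, v is not the weak derivative of u.

u(x) = 2*x**2 - 2*x, classical derivative u'(x) = 4*x - 2.
φ(x) = sin(πx/2), so φ'(x) = π*cos(π*x/2)/2.
Note φ(0) = φ(2) = 0, so the boundary term u·φ vanishes.
LHS = ∫_0^2 u(x) φ'(x) dx = ∫_0^2 (π*x^2*cos(π*x/2) - π*x*cos(π*x/2)) dx. Term by term:
  ∫_0^2 π*x^2*cos(π*x/2) dx = -16/π;  ∫_0^2 -π*x*cos(π*x/2) dx = 8/π.
Sum: -16/π + 8/π = -8/π.
So LHS = -8/π.
∫_0^2 v(x) φ(x) dx = ∫_0^2 (4*x*sin(π*x/2) + sin(π*x/2)) dx. Term by term:
  ∫_0^2 4*x*sin(π*x/2) dx = 16/π;  ∫_0^2 sin(π*x/2) dx = 4/π.
Sum: 16/π + 4/π = 20/π.
So RHS = -∫_0^2 v(x) φ(x) dx = -20/π.
LHS − RHS = 12/π ≠ 0, so the identity fails.
(For a valid weak derivative the identity must hold for EVERY test function, in particular this one. The failure shows v is NOT the weak derivative of u.)
Correct weak derivative would be u'(x) = 4*x - 2.


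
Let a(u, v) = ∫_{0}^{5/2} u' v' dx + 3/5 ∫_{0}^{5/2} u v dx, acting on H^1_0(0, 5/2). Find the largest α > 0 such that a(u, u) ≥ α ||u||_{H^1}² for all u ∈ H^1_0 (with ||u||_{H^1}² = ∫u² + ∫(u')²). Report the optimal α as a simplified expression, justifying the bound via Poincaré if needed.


α = (15 + 4*π^2)/(25 + 4*π^2)

Coercivity of a(·,·) on H^1_0(0, 5/2) means a(u, u) ≥ α ||u||_{H^1}² for every u ∈ H^1_0.
The interval has length L = 5/2, and Poincaré/coercivity depend only on L. Here a(u, u) = ∫(u')² + (3/5)·∫u².
Here 0 < c = 3/5 < 1. The condition a(u,u) ≥ α||u||_{H^1}² reads (1−α)∫(u')² ≥ (α−c)∫u². Any admissible α is ≤ 1 (rapidly oscillating u have ∫u²/∫(u')² → 0), and α = 1 would force 0 ≥ (1−c)∫u², impossible since c < 1; so 1−α > 0. By the sharp Poincaré inequality on H^1_0 of an interval of length L, ∫(u')² ≥ (π/L)²∫u² with equality for the first sine mode sin(π(x−x₀)/L) (x₀ the left endpoint), so the inequality holds for all u iff (1−α)(π/L)² ≥ α − c, i.e. α ≤ ((π/L)² + c)/((π/L)² + 1) = (1 + c(L/π)²)/(1 + (L/π)²). With (π/L)² = 4*π^2/25 and c = 3/5, the largest admissible constant is α = ((π/L)² + c)/((π/L)² + 1).
Simplifying, α = (15 + 4*π^2)/(25 + 4*π^2).


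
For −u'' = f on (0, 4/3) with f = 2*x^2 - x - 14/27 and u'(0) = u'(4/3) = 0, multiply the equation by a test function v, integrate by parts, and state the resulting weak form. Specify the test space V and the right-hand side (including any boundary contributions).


V = H^1(0, 4/3) (no boundary constraint on v; u is determined up to an additive constant); weak form: ∫_0^4/3 u'v' dx = ∫_0^4/3 (2*x^2 - x - 14/27) v dx for all v ∈ V.

Multiply both sides by a test function v and integrate from 0 to 4/3:
  ∫_0^4/3 −u''(x) v(x) dx = ∫_0^4/3 f(x) v(x) dx.
Integrate the LHS by parts once:
  ∫_0^4/3 −u'' v dx = −[u'(x) v(x)]_0^4/3 + ∫_0^4/3 u'(x) v'(x) dx.
Thus ∫_0^4/3 u'(x) v'(x) dx = ∫_0^4/3 f(x) v(x) dx + [u'(x) v(x)]_0^4/3.
Choose V so that boundary terms are either known or forced to vanish.
u has homogeneous Neumann: u'(0) = u'(4/3) = 0. So [u' v]_0^4/3 = 0·v(4/3) − 0·v(0) = 0 for any v; take V = H^1(0, 4/3).
Weak formulation: find u (satisfying any essential BC) such that ∫_0^4/3 u'(x) v'(x) dx = ∫_0^4/3 f v dx for all v ∈ V (homogeneous Neumann, so boundary terms vanish).
Substituting f(x) = 2*x^2 - x - 14/27, the right-hand side is ∫_0^4/3 (2*x^2 - x - 14/27) v dx.
Compatibility check (pure Neumann): taking v ≡ 1 ∈ V gives 0 = ∫_0^4/3 f dx + (0) − (0), i.e. ∫_0^4/3 f dx must equal u'(0) − u'(4/3) = 0. Indeed ∫_0^4/3 (2*x^2 - x - 14/27) dx = 0, so the data are compatible. The solution is then unique only up to an additive constant (fix it e.g. by requiring ∫_0^4/3 u dx = 0).


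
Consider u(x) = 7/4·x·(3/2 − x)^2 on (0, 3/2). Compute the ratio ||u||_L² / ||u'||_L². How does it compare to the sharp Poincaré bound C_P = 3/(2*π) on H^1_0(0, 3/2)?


||u||_L² / ||u'||_L² = 3*sqrt(14)/28 < C_P = 3/(2*π).

u(x) = 7/4·x·(3/2 − x)^2, so u'(x) = 21*x^2/4 - 21*x/2 + 63/16.
u(x) = 7/4·x·(3/2 − x)^2 vanishes at x = 0 and x = 3/2, so u ∈ H^1_0(0, 3/2). Differentiate via the product rule and integrate the resulting polynomials term by term.
  ∫_0^3/2 u² dx = ∫_0^3/2 (49*x^6/16 - 147*x^5/8 + 1323*x^4/32 - 1323*x^3/32 + 3969*x^2/256) dx. Term by term:
    ∫_0^3/2 49*x^6/16 dx = 15309/2048;  ∫_0^3/2 -147*x^5/8 dx = -35721/1024;  ∫_0^3/2 1323*x^4/32 dx = 321489/5120;
    ∫_0^3/2 -1323*x^3/32 dx = -107163/2048;  ∫_0^3/2 3969*x^2/256 dx = 35721/2048.
  Sum: 15309/2048 − 35721/1024 + 321489/5120 − 107163/2048 + 35721/2048 = 5103/10240.
  ∫_0^3/2 (u')² dx = ∫_0^3/2 (441*x^4/16 - 441*x^3/4 + 4851*x^2/32 - 1323*x/16 + 3969/256) dx. Term by term:
    ∫_0^3/2 441*x^4/16 dx = 107163/2560;  ∫_0^3/2 -441*x^3/4 dx = -35721/256;  ∫_0^3/2 4851*x^2/32 dx = 43659/256;
    ∫_0^3/2 -1323*x/16 dx = -11907/128;  ∫_0^3/2 3969/256 dx = 11907/512.
  Sum: 107163/2560 − 35721/256 + 43659/256 − 11907/128 + 11907/512 = 3969/1280.
∫_0^3/2 u² dx = 5103/10240, so ||u||_L² = 27*sqrt(70)/320.
∫_0^3/2 (u')² dx = 3969/1280, so ||u'||_L² = 63*sqrt(5)/80.
Ratio ||u||_L² / ||u'||_L² = 3*sqrt(14)/28.
Sharp Poincaré constant on H^1_0(0, 3/2) is C_P = L/π = 3/(2*π), achieved by sin(2*π/3·x).
A polynomial bump cannot attain the sharp Poincaré constant (only the first sine eigenfunction does), so the ratio is strictly less than C_P, consistent with ||u||_L² ≤ C_P ||u'||_L².


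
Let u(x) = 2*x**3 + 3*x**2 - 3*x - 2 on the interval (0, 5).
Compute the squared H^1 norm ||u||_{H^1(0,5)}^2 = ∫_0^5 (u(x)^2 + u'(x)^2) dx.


||u||_{H^1}^2 = 1446835/14

The H^1 norm (squared) on an interval (0, L) is
  ||u||_{H^1}^2 = ∫_0^L u(x)^2 dx + ∫_0^L u'(x)^2 dx.
Compute u'(x) = 6*x**2 + 6*x - 3.
Then u(x)^2 = 4*x**6 + 12*x**5 - 3*x**4 - 26*x**3 - 3*x**2 + 12*x + 4 and u'(x)^2 = 36*x**4 + 72*x**3 - 36*x + 9.
Integrate each monomial from 0 to 5 using ∫_0^5 c·x^n dx = c·5^(n+1)/(n+1):
  ∫_0^5 u(x)^2 dx = ∫_0^5 (4*x^6 + 12*x^5 - 3*x^4 - 26*x^3 - 3*x^2 + 12*x + 4) dx. Term by term:
    ∫_0^5 4*x^6 dx = 312500/7;  ∫_0^5 12*x^5 dx = 31250;  ∫_0^5 -3*x^4 dx = -1875;
    ∫_0^5 -26*x^3 dx = -8125/2;  ∫_0^5 -3*x^2 dx = -125;  ∫_0^5 12*x dx = 150;
    ∫_0^5 4 dx = 20.
  Sum: 312500/7 + 31250 − 1875 − 8125/2 − 125 + 150 + 20 = 980005/14.
  ∫_0^5 u'(x)^2 dx = ∫_0^5 (36*x^4 + 72*x^3 - 36*x + 9) dx. Term by term:
    ∫_0^5 36*x^4 dx = 22500;  ∫_0^5 72*x^3 dx = 11250;  ∫_0^5 -36*x dx = -450;
    ∫_0^5 9 dx = 45.
  Sum: 22500 + 11250 − 450 + 45 = 33345.
Adding: ||u||_{H^1}^2 = 980005/14 + 33345 = 1446835/14.


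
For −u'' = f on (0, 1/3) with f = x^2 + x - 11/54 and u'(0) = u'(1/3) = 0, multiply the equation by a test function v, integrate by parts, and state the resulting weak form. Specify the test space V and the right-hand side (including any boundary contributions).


V = H^1(0, 1/3) (no boundary constraint on v; u is determined up to an additive constant); weak form: ∫_0^1/3 u'v' dx = ∫_0^1/3 (x^2 + x - 11/54) v dx for all v ∈ V.

Multiply both sides by a test function v and integrate from 0 to 1/3:
  ∫_0^1/3 −u''(x) v(x) dx = ∫_0^1/3 f(x) v(x) dx.
Integrate the LHS by parts once:
  ∫_0^1/3 −u'' v dx = −[u'(x) v(x)]_0^1/3 + ∫_0^1/3 u'(x) v'(x) dx.
Thus ∫_0^1/3 u'(x) v'(x) dx = ∫_0^1/3 f(x) v(x) dx + [u'(x) v(x)]_0^1/3.
Choose V so that boundary terms are either known or forced to vanish.
u has homogeneous Neumann: u'(0) = u'(1/3) = 0. So [u' v]_0^1/3 = 0·v(1/3) − 0·v(0) = 0 for any v; take V = H^1(0, 1/3).
Weak formulation: find u (satisfying any essential BC) such that ∫_0^1/3 u'(x) v'(x) dx = ∫_0^1/3 f v dx for all v ∈ V (homogeneous Neumann, so boundary terms vanish).
Substituting f(x) = x^2 + x - 11/54, the right-hand side is ∫_0^1/3 (x^2 + x - 11/54) v dx.
Compatibility check (pure Neumann): taking v ≡ 1 ∈ V gives 0 = ∫_0^1/3 f dx + (0) − (0), i.e. ∫_0^1/3 f dx must equal u'(0) − u'(1/3) = 0. Indeed ∫_0^1/3 (x^2 + x - 11/54) dx = 0, so the data are compatible. The solution is then unique only up to an additive constant (fix it e.g. by requiring ∫_0^1/3 u dx = 0).


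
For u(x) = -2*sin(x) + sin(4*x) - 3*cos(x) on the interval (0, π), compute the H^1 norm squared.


||u||_{H^1(0,π)}^2 = -32/5 + 43*π/2

u'(x) = 3*sin(x) - 2*cos(x) + 4*cos(4*x).
Expand u² and (u')² and integrate term by term on (0, π), using: for integers n ≥ 1, ∫_0^π sin²(nx) dx = ∫_0^π cos²(nx) dx = π/2; for n ≠ n', ∫_0^π sin(nx)sin(n'x) dx = ∫_0^π cos(nx)cos(n'x) dx = 0; and by product-to-sum, ∫_0^π sin(nx)cos(n'x) dx = ½∫_0^π [sin((n+n')x) + sin((n−n')x)] dx, which is 0 when n+n' is even and 2n/(n²−n'²) when n+n' is odd (it need not vanish on (0, π)).
  u² squared terms: (-3)²·∫cos(x)² dx = 9·π/2 = 9*π/2;  (-2)²·∫sin(x)² dx = 4·π/2 = 2*π;  (1)²·∫sin(4x)² dx = 1·π/2 = π/2.
  u² cross terms: 2·(-3)·(-2)·∫cos(x)·sin(x) dx = 12·(0) = 0;  2·(-3)·(1)·∫cos(x)·sin(4x) dx = -6·(8/15) = -16/5;  2·(-2)·(1)·∫sin(x)·sin(4x) dx = -4·(0) = 0.
  So ∫_0^π u² dx = 9*π/2 + 2*π + π/2 + 0 − 16/5 + 0 = -16/5 + 7*π.
  (u')² squared terms: (-2)²·∫cos(x)² dx = 4·π/2 = 2*π;  (3)²·∫sin(x)² dx = 9·π/2 = 9*π/2;  (4)²·∫cos(4x)² dx = 16·π/2 = 8*π.
  (u')² cross terms: 2·(-2)·(3)·∫cos(x)·sin(x) dx = -12·(0) = 0;  2·(-2)·(4)·∫cos(x)·cos(4x) dx = -16·(0) = 0;  2·(3)·(4)·∫sin(x)·cos(4x) dx = 24·(-2/15) = -16/5.
  So ∫_0^π (u')² dx = 2*π + 9*π/2 + 8*π + 0 + 0 − 16/5 = -16/5 + 29*π/2.
||u||_{H^1}^2 = (-16/5 + 7*π) + (-16/5 + 29*π/2) = -32/5 + 43*π/2.


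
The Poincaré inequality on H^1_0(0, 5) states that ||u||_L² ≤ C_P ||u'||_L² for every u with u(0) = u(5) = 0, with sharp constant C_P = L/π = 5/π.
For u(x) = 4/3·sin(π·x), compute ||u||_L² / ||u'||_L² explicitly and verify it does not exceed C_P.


||u||_L² / ||u'||_L² = 1/π < C_P = 5/π.

u(x) = 4/3·sin(π·x), so u'(x) = 4*π*cos(π*x)/3.
Writing u(x) = A·sin(kπx/L) with A = 4/3 and k = 5, use ∫_0^L sin²(kπx/L) dx = L/2 and ∫_0^L cos²(kπx/L) dx = L/2.
u² = 16/9·sin²(π·x) and (u')² = 16*π^2/9·cos²(π·x), and each of sin², cos² integrates to L/2 = 5/2 over (0, 5).
∫_0^5 u² dx = 40/9, so ||u||_L² = 2*sqrt(10)/3.
∫_0^5 (u')² dx = 40*π^2/9, so ||u'||_L² = 2*sqrt(10)*π/3.
Ratio ||u||_L² / ||u'||_L² = 1/π.
Sharp Poincaré constant on H^1_0(0, 5) is C_P = L/π = 5/π, achieved by sin(π/5·x).
This is the k = 5 harmonic; the ratio L/(kπ) is strictly less than C_P = L/π, consistent with the sharp inequality ||u||_L² ≤ C_P ||u'||_L².


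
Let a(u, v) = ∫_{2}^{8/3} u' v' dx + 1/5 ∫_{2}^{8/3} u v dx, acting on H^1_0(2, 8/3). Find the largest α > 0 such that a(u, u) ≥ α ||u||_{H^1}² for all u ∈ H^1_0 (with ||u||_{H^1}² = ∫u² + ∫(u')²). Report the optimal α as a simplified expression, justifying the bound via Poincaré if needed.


α = (4 + 45*π^2)/(5*(4 + 9*π^2))

Coercivity of a(·,·) on H^1_0(2, 8/3) means a(u, u) ≥ α ||u||_{H^1}² for every u ∈ H^1_0.
The interval has length L = 2/3, and Poincaré/coercivity depend only on L. Here a(u, u) = ∫(u')² + (1/5)·∫u².
Here 0 < c = 1/5 < 1. The condition a(u,u) ≥ α||u||_{H^1}² reads (1−α)∫(u')² ≥ (α−c)∫u². Any admissible α is ≤ 1 (rapidly oscillating u have ∫u²/∫(u')² → 0), and α = 1 would force 0 ≥ (1−c)∫u², impossible since c < 1; so 1−α > 0. By the sharp Poincaré inequality on H^1_0 of an interval of length L, ∫(u')² ≥ (π/L)²∫u² with equality for the first sine mode sin(π(x−x₀)/L) (x₀ the left endpoint), so the inequality holds for all u iff (1−α)(π/L)² ≥ α − c, i.e. α ≤ ((π/L)² + c)/((π/L)² + 1) = (1 + c(L/π)²)/(1 + (L/π)²). With (π/L)² = 9*π^2/4 and c = 1/5, the largest admissible constant is α = ((π/L)² + c)/((π/L)² + 1).
Simplifying, α = (4 + 45*π^2)/(5*(4 + 9*π^2)).


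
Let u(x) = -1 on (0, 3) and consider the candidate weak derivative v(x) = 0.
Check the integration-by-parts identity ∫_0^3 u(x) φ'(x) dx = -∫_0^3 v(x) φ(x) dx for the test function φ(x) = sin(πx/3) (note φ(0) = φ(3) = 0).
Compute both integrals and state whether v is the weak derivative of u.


LHS = 0, RHS = 0. Yes, v = u' weakly.

u(x) = -1, classical derivative u'(x) = 0.
φ(x) = sin(πx/3), so φ'(x) = π*cos(π*x/3)/3.
Note φ(0) = φ(3) = 0, so the boundary term u·φ vanishes.
LHS = ∫_0^3 u(x) φ'(x) dx = ∫_0^3 (-π*cos(π*x/3)/3) dx. Term by term:
  ∫_0^3 -π*cos(π*x/3)/3 dx = 0.
So LHS = 0.
∫_0^3 v(x) φ(x) dx = ∫_0^3 (0) dx. Term by term:
  ∫_0^3 0 dx = 0.
So RHS = -∫_0^3 v(x) φ(x) dx = 0.
LHS = RHS, so the identity holds for this test φ.
Moreover u is smooth here and v(x) = u'(x) = 0 pointwise, so the identity holds for every test function. Hence v is the weak derivative of u.


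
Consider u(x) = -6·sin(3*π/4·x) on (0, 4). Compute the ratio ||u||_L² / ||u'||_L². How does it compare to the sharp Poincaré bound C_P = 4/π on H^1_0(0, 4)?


||u||_L² / ||u'||_L² = 4/(3*π) < C_P = 4/π.

u(x) = -6·sin(3*π/4·x), so u'(x) = -9*π*cos(3*π*x/4)/2.
Writing u(x) = A·sin(kπx/L) with A = -6 and k = 3, use ∫_0^L sin²(kπx/L) dx = L/2 and ∫_0^L cos²(kπx/L) dx = L/2.
u² = 36·sin²(3*π/4·x) and (u')² = 81*π^2/4·cos²(3*π/4·x), and each of sin², cos² integrates to L/2 = 2 over (0, 4).
∫_0^4 u² dx = 72, so ||u||_L² = 6*sqrt(2).
∫_0^4 (u')² dx = 81*π^2/2, so ||u'||_L² = 9*sqrt(2)*π/2.
Ratio ||u||_L² / ||u'||_L² = 4/(3*π).
Sharp Poincaré constant on H^1_0(0, 4) is C_P = L/π = 4/π, achieved by sin(π/4·x).
This is the k = 3 harmonic; the ratio L/(kπ) is strictly less than C_P = L/π, consistent with the sharp inequality ||u||_L² ≤ C_P ||u'||_L².


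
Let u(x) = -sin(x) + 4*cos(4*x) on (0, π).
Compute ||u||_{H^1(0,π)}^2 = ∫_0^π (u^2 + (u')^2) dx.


||u||_{H^1(0,π)}^2 = 272/15 + 137*π

u'(x) = -16*sin(4*x) - cos(x).
Expand u² and (u')² and integrate term by term on (0, π), using: for integers n ≥ 1, ∫_0^π sin²(nx) dx = ∫_0^π cos²(nx) dx = π/2; for n ≠ n', ∫_0^π sin(nx)sin(n'x) dx = ∫_0^π cos(nx)cos(n'x) dx = 0; and by product-to-sum, ∫_0^π sin(nx)cos(n'x) dx = ½∫_0^π [sin((n+n')x) + sin((n−n')x)] dx, which is 0 when n+n' is even and 2n/(n²−n'²) when n+n' is odd (it need not vanish on (0, π)).
  u² squared terms: (-1)²·∫sin(x)² dx = 1·π/2 = π/2;  (4)²·∫cos(4x)² dx = 16·π/2 = 8*π.
  u² cross terms: 2·(-1)·(4)·∫sin(x)·cos(4x) dx = -8·(-2/15) = 16/15.
  So ∫_0^π u² dx = π/2 + 8*π + 16/15 = 16/15 + 17*π/2.
  (u')² squared terms: (-1)²·∫cos(x)² dx = 1·π/2 = π/2;  (-16)²·∫sin(4x)² dx = 256·π/2 = 128*π.
  (u')² cross terms: 2·(-1)·(-16)·∫cos(x)·sin(4x) dx = 32·(8/15) = 256/15.
  So ∫_0^π (u')² dx = π/2 + 128*π + 256/15 = 256/15 + 257*π/2.
||u||_{H^1}^2 = (16/15 + 17*π/2) + (256/15 + 257*π/2) = 272/15 + 137*π.


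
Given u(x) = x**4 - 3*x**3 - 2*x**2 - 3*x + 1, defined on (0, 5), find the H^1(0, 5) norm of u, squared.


||u||_{H^1}^2 = 1584275/36

The H^1 norm (squared) on an interval (0, L) is
  ||u||_{H^1}^2 = ∫_0^L u(x)^2 dx + ∫_0^L u'(x)^2 dx.
Compute u'(x) = 4*x**3 - 9*x**2 - 4*x - 3.
Then u(x)^2 = x**8 - 6*x**7 + 5*x**6 + 6*x**5 + 24*x**4 + 6*x**3 + 5*x**2 - 6*x + 1 and u'(x)^2 = 16*x**6 - 72*x**5 + 49*x**4 + 48*x**3 + 70*x**2 + 24*x + 9.
Integrate each monomial from 0 to 5 using ∫_0^5 c·x^n dx = c·5^(n+1)/(n+1):
  ∫_0^5 u(x)^2 dx = ∫_0^5 (x^8 - 6*x^7 + 5*x^6 + 6*x^5 + 24*x^4 + 6*x^3 + 5*x^2 - 6*x + 1) dx. Term by term:
    ∫_0^5 x^8 dx = 1953125/9;  ∫_0^5 -6*x^7 dx = -1171875/4;  ∫_0^5 5*x^6 dx = 390625/7;
    ∫_0^5 6*x^5 dx = 15625;  ∫_0^5 24*x^4 dx = 15000;  ∫_0^5 6*x^3 dx = 1875/2;
    ∫_0^5 5*x^2 dx = 625/3;  ∫_0^5 -6*x dx = -75;  ∫_0^5 1 dx = 5.
  Sum: 1953125/9 − 1171875/4 + 390625/7 + 15625 + 15000 + 1875/2 + 625/3 − 75 + 5 = 2910485/252.
  ∫_0^5 u'(x)^2 dx = ∫_0^5 (16*x^6 - 72*x^5 + 49*x^4 + 48*x^3 + 70*x^2 + 24*x + 9) dx. Term by term:
    ∫_0^5 16*x^6 dx = 1250000/7;  ∫_0^5 -72*x^5 dx = -187500;  ∫_0^5 49*x^4 dx = 30625;
    ∫_0^5 48*x^3 dx = 7500;  ∫_0^5 70*x^2 dx = 8750/3;  ∫_0^5 24*x dx = 300;
    ∫_0^5 9 dx = 45.
  Sum: 1250000/7 − 187500 + 30625 + 7500 + 8750/3 + 300 + 45 = 681620/21.
Adding: ||u||_{H^1}^2 = 2910485/252 + 681620/21 = 1584275/36.


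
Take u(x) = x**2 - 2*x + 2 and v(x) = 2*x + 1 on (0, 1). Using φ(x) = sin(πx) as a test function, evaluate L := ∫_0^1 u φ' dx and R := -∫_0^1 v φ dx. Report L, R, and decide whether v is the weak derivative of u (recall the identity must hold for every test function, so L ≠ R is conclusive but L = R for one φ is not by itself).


LHS = 2/π, RHS = -4/π. No, v is not the weak derivative of u.

u(x) = x**2 - 2*x + 2, classical derivative u'(x) = 2*x - 2.
φ(x) = sin(πx), so φ'(x) = π*cos(π*x).
Note φ(0) = φ(1) = 0, so the boundary term u·φ vanishes.
LHS = ∫_0^1 u(x) φ'(x) dx = ∫_0^1 (π*x^2*cos(π*x) - 2*π*x*cos(π*x) + 2*π*cos(π*x)) dx. Term by term:
  ∫_0^1 2*π*cos(π*x) dx = 0;  ∫_0^1 π*x^2*cos(π*x) dx = -2/π;  ∫_0^1 -2*π*x*cos(π*x) dx = 4/π.
Sum: 0 − 2/π + 4/π = 2/π.
So LHS = 2/π.
∫_0^1 v(x) φ(x) dx = ∫_0^1 (2*x*sin(π*x) + sin(π*x)) dx. Term by term:
  ∫_0^1 2*x*sin(π*x) dx = 2/π;  ∫_0^1 sin(π*x) dx = 2/π.
Sum: 2/π + 2/π = 4/π.
So RHS = -∫_0^1 v(x) φ(x) dx = -4/π.
LHS − RHS = 6/π ≠ 0, so the identity fails.
(For a valid weak derivative the identity must hold for EVERY test function, in particular this one. The failure shows v is NOT the weak derivative of u.)
Correct weak derivative would be u'(x) = 2*x - 2.
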